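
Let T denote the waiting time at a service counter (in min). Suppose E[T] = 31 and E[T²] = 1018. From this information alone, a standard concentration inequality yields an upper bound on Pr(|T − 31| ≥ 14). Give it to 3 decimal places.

0.291

The first two moments determine the variance, so Chebyshev's inequality is the sharpest standard bound available.
Var(T) = E[T²] − (E[T])² = 1018 − 961 = 57.
Chebyshev's inequality: Pr(|T − μ| ≥ t) ≤ Var(T)/t² = 57/196 = 0.2908.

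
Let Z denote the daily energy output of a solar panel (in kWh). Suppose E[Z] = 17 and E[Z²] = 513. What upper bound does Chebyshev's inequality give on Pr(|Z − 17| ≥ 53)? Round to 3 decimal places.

Var(Z) = E[Z²] − (E[Z])² = 513 − 289 = 224.
Chebyshev's inequality: Pr(|Z − μ| ≥ t) ≤ Var(Z)/t² = 224/2809 = 0.0797.

0.080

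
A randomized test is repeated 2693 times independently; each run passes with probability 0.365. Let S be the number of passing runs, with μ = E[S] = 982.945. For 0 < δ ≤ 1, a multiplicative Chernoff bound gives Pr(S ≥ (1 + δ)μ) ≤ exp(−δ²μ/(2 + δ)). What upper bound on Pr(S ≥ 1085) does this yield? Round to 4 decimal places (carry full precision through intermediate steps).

Write 1085 = (1 + δ)μ, so δ = 1085/982.945 − 1 = 0.1038257…
Then the exponent is δ²μ/(2 + δ) = (1085 − μ)² / (μ·(2 + δ)) = 5.036509.
Bound = exp(−5.036509) = 0.00650.

0.0065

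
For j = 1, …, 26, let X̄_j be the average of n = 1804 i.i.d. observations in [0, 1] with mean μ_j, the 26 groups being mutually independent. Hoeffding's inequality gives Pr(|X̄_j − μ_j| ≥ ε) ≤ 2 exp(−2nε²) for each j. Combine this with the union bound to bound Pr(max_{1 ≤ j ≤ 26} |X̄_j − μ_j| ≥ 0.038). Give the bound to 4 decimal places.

Per-experiment Hoeffding bound: 2·exp(−2·1804·0.038²) = 2·exp(−5.20995) = 0.010924.
Union bound over 26 events: 26·0.010924 = 0.28402.

0.2840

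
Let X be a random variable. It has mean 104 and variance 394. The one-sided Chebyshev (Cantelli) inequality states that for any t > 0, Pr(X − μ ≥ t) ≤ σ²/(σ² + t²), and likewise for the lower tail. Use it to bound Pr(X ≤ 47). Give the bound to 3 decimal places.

Here σ² = 394 and t = 57, so σ² + t² = 3643.
Cantelli's bound: 394/3643 = 0.1082.

0.108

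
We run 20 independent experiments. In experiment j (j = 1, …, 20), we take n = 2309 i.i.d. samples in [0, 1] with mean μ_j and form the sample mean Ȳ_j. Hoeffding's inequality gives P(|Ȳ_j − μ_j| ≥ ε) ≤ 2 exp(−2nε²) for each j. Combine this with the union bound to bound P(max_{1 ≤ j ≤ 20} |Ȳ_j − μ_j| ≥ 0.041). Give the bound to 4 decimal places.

Per-experiment Hoeffding bound: 2·exp(−2·2309·0.041²) = 2·exp(−7.76286) = 0.00085048.
Union bound over 20 events: 20·0.00085048 = 0.01701.

0.0170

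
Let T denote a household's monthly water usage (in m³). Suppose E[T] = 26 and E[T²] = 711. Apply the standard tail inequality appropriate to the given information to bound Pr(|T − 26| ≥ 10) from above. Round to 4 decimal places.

0.3500

The first two moments determine the variance, so Chebyshev's inequality is the sharpest standard bound available.
Var(T) = E[T²] − (E[T])² = 711 − 676 = 35.
Chebyshev's inequality: Pr(|T − μ| ≥ t) ≤ Var(T)/t² = 35/100 = 0.3500.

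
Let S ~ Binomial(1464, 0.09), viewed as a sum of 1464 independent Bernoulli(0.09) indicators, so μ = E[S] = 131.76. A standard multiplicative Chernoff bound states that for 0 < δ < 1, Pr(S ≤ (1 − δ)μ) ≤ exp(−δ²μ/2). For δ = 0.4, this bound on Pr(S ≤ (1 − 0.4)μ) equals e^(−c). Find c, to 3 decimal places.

c = δ²μ/2 = 0.4²·131.76/2 = 10.5408.

10.541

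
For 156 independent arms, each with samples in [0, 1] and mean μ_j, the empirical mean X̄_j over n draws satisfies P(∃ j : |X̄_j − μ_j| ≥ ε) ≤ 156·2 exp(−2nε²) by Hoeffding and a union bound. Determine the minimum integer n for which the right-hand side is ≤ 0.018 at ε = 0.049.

2033

Need 2·156·exp(−2nε²) ≤ 0.018, i.e. exp(−2nε²) ≤ 0.018/312.
So 2nε² ≥ ln(312/0.018) = 9.760387.
Hence n ≥ 9.760387/(2·0.049²) = 2032.567.
The smallest integer n is 2033.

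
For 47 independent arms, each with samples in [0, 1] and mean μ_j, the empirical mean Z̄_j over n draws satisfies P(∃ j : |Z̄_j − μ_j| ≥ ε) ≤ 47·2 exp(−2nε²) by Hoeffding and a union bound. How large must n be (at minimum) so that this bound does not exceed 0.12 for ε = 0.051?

Need 2·47·exp(−2nε²) ≤ 0.12, i.e. exp(−2nε²) ≤ 0.12/94.
So 2nε² ≥ ln(94/0.12) = 6.663558.
Hence n ≥ 6.663558/(2·0.051²) = 1280.961.
The smallest integer n is 1281.

1281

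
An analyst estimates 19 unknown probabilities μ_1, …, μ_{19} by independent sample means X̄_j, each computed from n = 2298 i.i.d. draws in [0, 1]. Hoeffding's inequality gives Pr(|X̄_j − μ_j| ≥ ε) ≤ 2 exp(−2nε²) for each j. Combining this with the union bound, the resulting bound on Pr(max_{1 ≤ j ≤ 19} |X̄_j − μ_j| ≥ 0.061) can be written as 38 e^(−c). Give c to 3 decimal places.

17.102

Union bound over the 19 events: Pr(max_{1 ≤ j ≤ 19} |X̄_j − μ_j| ≥ 0.061) ≤ 19·2·exp(−2nε²) = 38 exp(−2·2298·0.061²).
So c = 2·2298·0.061² = 17.1017.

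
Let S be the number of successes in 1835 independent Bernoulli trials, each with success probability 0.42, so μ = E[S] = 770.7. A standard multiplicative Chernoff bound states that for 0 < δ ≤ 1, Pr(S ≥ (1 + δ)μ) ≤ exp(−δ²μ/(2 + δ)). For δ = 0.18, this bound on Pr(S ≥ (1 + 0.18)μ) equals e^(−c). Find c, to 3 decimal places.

c = δ²μ/(2 + δ) = 0.18²·770.7/(2 + 0.18) = 11.4544.

11.454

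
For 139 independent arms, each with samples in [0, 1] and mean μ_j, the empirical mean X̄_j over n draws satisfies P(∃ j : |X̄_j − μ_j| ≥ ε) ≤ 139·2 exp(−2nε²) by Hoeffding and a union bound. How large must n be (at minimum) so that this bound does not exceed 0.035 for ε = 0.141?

226

Need 2·139·exp(−2nε²) ≤ 0.035, i.e. exp(−2nε²) ≤ 0.035/278.
So 2nε² ≥ ln(278/0.035) = 8.980028.
Hence n ≥ 8.980028/(2·0.141²) = 225.844.
The smallest integer n is 226.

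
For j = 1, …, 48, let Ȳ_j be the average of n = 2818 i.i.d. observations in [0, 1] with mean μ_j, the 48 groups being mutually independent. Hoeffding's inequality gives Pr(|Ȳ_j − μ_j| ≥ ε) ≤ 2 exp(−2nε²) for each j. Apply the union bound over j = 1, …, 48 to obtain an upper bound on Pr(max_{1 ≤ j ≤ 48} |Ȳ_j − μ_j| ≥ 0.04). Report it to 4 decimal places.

0.0116

Per-experiment Hoeffding bound: 2·exp(−2·2818·0.04²) = 2·exp(−9.01760) = 0.00024251.
Union bound over 48 events: 48·0.00024251 = 0.01164.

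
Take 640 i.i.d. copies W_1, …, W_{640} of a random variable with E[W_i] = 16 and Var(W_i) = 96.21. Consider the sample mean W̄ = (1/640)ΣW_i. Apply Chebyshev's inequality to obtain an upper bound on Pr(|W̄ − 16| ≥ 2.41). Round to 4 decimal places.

Var(W̄) = Var(W_i)/n = 96.21/640 = 0.15033.
Chebyshev: Pr(|W̄ − 16| ≥ 2.41) ≤ Var(W̄)/(2.41)² = 96.21/(640·2.41²) = 0.0259.

0.0259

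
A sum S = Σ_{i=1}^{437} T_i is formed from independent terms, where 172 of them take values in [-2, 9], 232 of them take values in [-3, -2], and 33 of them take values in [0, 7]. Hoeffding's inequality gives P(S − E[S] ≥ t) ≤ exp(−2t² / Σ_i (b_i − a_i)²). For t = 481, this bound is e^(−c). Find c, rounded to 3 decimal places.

20.419

Σ(b_i − a_i)² = 172·11² + 232·1² + 33·7² = 22661.
c = 2t² / 22661 = 2·481² / 22661 = 20.4193.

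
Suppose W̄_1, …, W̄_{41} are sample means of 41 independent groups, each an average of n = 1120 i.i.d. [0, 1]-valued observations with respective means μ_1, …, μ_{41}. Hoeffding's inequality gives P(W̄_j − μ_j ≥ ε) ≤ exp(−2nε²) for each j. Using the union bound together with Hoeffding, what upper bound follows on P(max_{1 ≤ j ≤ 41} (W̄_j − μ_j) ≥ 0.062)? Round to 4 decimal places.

0.0075

Per-experiment Hoeffding bound: exp(−2·1120·0.062²) = exp(−8.61056) = 0.00018217.
Union bound over 41 events: 41·0.00018217 = 0.00747.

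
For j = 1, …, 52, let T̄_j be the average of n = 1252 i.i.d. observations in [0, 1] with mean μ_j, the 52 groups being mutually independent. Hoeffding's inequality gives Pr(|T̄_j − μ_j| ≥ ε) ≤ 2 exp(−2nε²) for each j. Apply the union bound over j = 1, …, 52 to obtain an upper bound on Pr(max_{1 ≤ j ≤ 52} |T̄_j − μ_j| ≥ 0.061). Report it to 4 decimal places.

Per-experiment Hoeffding bound: 2·exp(−2·1252·0.061²) = 2·exp(−9.31738) = 0.0001797.
Union bound over 52 events: 52·0.0001797 = 0.00934.

0.0093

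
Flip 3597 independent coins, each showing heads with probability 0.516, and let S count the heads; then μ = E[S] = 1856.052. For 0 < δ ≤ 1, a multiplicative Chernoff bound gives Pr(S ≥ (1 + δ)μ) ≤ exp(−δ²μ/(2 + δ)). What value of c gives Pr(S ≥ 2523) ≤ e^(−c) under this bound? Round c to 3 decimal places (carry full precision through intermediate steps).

Write 2523 = (1 + δ)μ, so δ = 2523/1856.052 − 1 = 0.3593369…
Then the exponent is δ²μ/(2 + δ) = (2523 − μ)² / (μ·(2 + δ)) = 101.578980.

101.579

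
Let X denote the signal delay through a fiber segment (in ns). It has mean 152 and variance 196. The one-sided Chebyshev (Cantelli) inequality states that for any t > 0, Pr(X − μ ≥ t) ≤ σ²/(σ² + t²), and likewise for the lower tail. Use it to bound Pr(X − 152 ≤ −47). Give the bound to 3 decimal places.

0.081

Here σ² = 196 and t = 47, so σ² + t² = 2405.
Cantelli's bound: 196/2405 = 0.0815.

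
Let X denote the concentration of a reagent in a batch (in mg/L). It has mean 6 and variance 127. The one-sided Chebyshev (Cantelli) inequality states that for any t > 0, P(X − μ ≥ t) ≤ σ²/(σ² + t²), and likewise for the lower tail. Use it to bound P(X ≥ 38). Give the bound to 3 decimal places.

0.110

Here σ² = 127 and t = 32, so σ² + t² = 1151.
Cantelli's bound: 127/1151 = 0.1103.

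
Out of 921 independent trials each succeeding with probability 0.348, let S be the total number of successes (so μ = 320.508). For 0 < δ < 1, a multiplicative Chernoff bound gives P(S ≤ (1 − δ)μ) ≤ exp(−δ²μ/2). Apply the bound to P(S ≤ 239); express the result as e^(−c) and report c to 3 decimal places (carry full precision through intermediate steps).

Write 239 = (1 − δ)μ, so δ = 1 − 239/320.508 = 0.2543088…
Then the exponent is δ²μ/2 = (μ − 239)²/(2μ) = 10.364100.

10.364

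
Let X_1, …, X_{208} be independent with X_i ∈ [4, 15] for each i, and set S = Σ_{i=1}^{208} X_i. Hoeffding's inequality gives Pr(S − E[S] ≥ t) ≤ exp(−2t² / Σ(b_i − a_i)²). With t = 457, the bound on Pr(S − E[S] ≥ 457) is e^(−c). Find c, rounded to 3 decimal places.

Σ(b_i − a_i)² = 208·(11)² = 25168.
c = 2t²/25168 = 2·457²/25168 = 16.5964.

16.596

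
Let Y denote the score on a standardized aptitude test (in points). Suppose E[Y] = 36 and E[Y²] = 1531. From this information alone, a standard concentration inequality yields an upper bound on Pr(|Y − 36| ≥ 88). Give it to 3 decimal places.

The first two moments determine the variance, so Chebyshev's inequality is the sharpest standard bound available.
Var(Y) = E[Y²] − (E[Y])² = 1531 − 1296 = 235.
Chebyshev's inequality: Pr(|Y − μ| ≥ t) ≤ Var(Y)/t² = 235/7744 = 0.0303.

0.030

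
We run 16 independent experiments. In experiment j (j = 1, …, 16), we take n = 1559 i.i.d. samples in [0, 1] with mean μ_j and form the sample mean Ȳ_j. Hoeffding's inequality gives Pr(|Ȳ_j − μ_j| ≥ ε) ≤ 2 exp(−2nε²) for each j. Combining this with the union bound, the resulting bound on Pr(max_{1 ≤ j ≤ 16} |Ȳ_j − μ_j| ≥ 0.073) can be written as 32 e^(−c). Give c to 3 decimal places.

16.616

Union bound over the 16 events: Pr(max_{1 ≤ j ≤ 16} |Ȳ_j − μ_j| ≥ 0.073) ≤ 16·2·exp(−2nε²) = 32 exp(−2·1559·0.073²).
So c = 2·1559·0.073² = 16.6158.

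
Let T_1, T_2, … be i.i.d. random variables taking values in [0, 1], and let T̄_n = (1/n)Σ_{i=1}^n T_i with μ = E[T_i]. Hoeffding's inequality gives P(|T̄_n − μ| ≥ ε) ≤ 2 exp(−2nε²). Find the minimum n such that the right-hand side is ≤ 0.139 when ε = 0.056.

426

Require 2·exp(−2nε²) ≤ 0.139, i.e. 2nε² ≥ ln(2/0.139) = 2.666429.
So n ≥ 2.666429 / (2·0.056²) = 425.132.
The smallest integer n is 426.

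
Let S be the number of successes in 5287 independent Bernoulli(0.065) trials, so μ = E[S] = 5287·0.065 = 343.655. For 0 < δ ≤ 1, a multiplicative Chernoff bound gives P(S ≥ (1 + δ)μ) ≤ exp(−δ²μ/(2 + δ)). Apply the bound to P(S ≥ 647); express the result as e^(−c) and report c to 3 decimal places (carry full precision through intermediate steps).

92.886

Write 647 = (1 + δ)μ, so δ = 647/343.655 − 1 = 0.8827021…
Then the exponent is δ²μ/(2 + δ) = (647 − μ)² / (μ·(2 + δ)) = 92.886211.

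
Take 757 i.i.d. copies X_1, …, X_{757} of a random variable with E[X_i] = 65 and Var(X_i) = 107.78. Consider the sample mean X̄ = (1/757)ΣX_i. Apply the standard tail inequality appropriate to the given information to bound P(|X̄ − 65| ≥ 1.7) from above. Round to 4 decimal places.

With mean and variance of each term known, Chebyshev's inequality bounds the deviation of the sum (or sample mean).
Var(X̄) = Var(X_i)/n = 107.78/757 = 0.14238.
Chebyshev: P(|X̄ − 65| ≥ 1.7) ≤ Var(X̄)/(1.7)² = 107.78/(757·1.7²) = 0.0493.

0.0493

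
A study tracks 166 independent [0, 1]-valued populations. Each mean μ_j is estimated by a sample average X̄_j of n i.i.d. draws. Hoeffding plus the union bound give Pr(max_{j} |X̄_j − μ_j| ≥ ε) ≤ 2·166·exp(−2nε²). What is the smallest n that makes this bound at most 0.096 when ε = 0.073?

Need 2·166·exp(−2nε²) ≤ 0.096, i.e. exp(−2nε²) ≤ 0.096/332.
So 2nε² ≥ ln(332/0.096) = 8.148542.
Hence n ≥ 8.148542/(2·0.073²) = 764.547.
The smallest integer n is 765.

765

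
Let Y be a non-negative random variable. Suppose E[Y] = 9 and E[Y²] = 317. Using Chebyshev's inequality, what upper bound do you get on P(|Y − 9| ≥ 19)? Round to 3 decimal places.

0.654

Var(Y) = E[Y²] − (E[Y])² = 317 − 81 = 236.
Chebyshev's inequality: P(|Y − μ| ≥ t) ≤ Var(Y)/t² = 236/361 = 0.6537.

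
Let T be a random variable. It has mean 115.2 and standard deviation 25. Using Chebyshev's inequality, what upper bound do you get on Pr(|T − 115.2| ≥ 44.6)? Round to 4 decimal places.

Chebyshev: Pr(|T − μ| ≥ t) ≤ Var(T)/t².
Var(T) = σ² = 25² = 625.
Bound = 625 / 1989.16 = 0.3142.

0.3142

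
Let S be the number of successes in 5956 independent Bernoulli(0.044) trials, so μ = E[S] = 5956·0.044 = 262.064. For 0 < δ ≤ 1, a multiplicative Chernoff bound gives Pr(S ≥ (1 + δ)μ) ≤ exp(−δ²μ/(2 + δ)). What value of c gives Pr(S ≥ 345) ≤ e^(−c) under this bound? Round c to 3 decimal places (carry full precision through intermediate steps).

11.331

Write 345 = (1 + δ)μ, so δ = 345/262.064 − 1 = 0.3164723…
Then the exponent is δ²μ/(2 + δ) = (345 − μ)² / (μ·(2 + δ)) = 11.330568.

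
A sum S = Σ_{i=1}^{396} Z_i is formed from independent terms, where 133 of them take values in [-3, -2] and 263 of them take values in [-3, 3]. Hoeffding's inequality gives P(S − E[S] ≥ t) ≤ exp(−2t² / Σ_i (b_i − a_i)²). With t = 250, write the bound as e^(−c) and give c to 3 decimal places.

13.019

Σ(b_i − a_i)² = 133·1² + 263·6² = 9601.
c = 2t² / 9601 = 2·250² / 9601 = 13.0195.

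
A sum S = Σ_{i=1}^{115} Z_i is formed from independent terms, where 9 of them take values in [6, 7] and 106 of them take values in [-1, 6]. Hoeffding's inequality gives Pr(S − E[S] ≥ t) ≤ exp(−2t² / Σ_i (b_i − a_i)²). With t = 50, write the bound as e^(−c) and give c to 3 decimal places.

Σ(b_i − a_i)² = 9·1² + 106·7² = 5203.
c = 2t² / 5203 = 2·50² / 5203 = 0.9610.

0.961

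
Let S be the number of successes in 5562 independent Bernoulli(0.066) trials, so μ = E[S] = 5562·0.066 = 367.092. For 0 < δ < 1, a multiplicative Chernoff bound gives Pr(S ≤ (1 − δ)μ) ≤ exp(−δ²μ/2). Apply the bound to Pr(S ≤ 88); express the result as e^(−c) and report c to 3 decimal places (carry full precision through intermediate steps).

106.094

Write 88 = (1 − δ)μ, so δ = 1 − 88/367.092 = 0.7602781…
Then the exponent is δ²μ/2 = (μ − 88)²/(2μ) = 106.093765.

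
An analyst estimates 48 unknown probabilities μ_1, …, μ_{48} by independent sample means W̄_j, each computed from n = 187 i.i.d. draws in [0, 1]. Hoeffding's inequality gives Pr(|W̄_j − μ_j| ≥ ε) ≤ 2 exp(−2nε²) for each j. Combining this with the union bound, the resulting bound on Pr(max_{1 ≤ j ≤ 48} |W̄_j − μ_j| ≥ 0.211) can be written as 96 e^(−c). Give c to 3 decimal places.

Union bound over the 48 events: Pr(max_{1 ≤ j ≤ 48} |W̄_j − μ_j| ≥ 0.211) ≤ 48·2·exp(−2nε²) = 96 exp(−2·187·0.211²).
So c = 2·187·0.211² = 16.6509.

16.651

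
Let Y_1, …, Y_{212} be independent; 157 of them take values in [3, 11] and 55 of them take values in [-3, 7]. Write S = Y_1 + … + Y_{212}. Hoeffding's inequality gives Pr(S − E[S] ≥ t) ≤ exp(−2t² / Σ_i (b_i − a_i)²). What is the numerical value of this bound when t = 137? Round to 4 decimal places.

0.0894

Σ(b_i − a_i)² = 157·8² + 55·10² = 15548.
Exponent = 2·137² / 15548 = 2.41433.
Bound = exp(−2.41433) = 0.08943.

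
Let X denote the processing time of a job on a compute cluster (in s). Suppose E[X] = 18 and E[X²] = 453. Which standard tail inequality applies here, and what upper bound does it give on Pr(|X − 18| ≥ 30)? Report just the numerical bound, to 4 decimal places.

The first two moments determine the variance, so Chebyshev's inequality is the sharpest standard bound available.
Var(X) = E[X²] − (E[X])² = 453 − 324 = 129.
Chebyshev's inequality: Pr(|X − μ| ≥ t) ≤ Var(X)/t² = 129/900 = 0.1433.

0.1433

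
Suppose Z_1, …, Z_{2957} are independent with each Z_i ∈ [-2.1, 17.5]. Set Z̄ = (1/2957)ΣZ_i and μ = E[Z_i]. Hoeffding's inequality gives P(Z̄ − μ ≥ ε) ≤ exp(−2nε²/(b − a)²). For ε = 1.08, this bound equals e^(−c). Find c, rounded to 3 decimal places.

17.956

c = 2nε²/(b − a)² = 2·2957·1.08² / 19.6² = 17.9563.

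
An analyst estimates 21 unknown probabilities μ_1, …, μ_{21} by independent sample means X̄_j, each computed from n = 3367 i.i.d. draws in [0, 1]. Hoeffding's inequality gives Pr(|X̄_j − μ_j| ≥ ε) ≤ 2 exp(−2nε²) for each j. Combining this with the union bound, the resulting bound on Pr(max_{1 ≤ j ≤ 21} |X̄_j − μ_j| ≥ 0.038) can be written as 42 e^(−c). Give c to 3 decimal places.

9.724

Union bound over the 21 events: Pr(max_{1 ≤ j ≤ 21} |X̄_j − μ_j| ≥ 0.038) ≤ 21·2·exp(−2nε²) = 42 exp(−2·3367·0.038²).
So c = 2·3367·0.038² = 9.7239.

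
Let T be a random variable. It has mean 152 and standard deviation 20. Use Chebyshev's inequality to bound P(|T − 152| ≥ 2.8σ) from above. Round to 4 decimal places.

0.1276

Chebyshev: P(|T − μ| ≥ t) ≤ Var(T)/t².
Var(T) = σ² = 20² = 400.
t = 2.8·20 = 56.
Bound = 400 / 3136 = 0.1276.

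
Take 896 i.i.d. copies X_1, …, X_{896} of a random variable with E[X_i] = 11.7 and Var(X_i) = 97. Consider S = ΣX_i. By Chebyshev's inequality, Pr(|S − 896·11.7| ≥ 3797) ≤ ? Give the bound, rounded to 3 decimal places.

Var(S) = n·Var(X_i) = 896·97 = 86912.
Chebyshev: Pr(|S − 896·11.7| ≥ 3797) ≤ Var(S)/3797² = 86912/14417209 = 0.0060.

0.006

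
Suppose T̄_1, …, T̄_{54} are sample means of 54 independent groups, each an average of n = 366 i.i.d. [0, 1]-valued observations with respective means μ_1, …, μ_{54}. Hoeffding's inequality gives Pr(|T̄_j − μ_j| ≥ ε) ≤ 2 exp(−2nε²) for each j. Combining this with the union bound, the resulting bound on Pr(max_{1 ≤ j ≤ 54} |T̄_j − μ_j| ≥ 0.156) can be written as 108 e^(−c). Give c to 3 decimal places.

Union bound over the 54 events: Pr(max_{1 ≤ j ≤ 54} |T̄_j − μ_j| ≥ 0.156) ≤ 54·2·exp(−2nε²) = 108 exp(−2·366·0.156²).
So c = 2·366·0.156² = 17.8140.

17.814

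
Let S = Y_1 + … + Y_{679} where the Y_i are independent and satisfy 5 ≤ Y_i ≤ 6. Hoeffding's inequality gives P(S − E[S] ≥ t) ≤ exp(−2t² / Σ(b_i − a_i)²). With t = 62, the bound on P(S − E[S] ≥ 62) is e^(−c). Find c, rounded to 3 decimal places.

11.323

Σ(b_i − a_i)² = 679·(1)² = 679.
c = 2t²/679 = 2·62²/679 = 11.3225.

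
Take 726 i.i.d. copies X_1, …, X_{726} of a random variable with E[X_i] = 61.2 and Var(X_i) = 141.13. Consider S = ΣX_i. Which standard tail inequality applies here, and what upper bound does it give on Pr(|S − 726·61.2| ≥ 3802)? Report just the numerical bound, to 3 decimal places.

With mean and variance of each term known, Chebyshev's inequality bounds the deviation of the sum (or sample mean).
Var(S) = n·Var(X_i) = 726·141.13 = 102460.38.
Chebyshev: Pr(|S − 726·61.2| ≥ 3802) ≤ Var(S)/3802² = 102460.38/14455204 = 0.0071.

0.007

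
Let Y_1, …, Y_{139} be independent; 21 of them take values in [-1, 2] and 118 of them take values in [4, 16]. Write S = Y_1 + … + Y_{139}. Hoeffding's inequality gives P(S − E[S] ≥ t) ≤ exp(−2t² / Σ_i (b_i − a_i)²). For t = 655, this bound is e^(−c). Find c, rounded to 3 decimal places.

Σ(b_i − a_i)² = 21·3² + 118·12² = 17181.
c = 2t² / 17181 = 2·655² / 17181 = 49.9418.

49.942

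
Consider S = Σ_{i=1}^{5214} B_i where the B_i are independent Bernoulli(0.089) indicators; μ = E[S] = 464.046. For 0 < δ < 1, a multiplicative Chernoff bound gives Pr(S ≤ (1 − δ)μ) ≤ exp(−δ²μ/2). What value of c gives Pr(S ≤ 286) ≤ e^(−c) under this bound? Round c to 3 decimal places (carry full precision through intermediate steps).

Write 286 = (1 − δ)μ, so δ = 1 − 286/464.046 = 0.3836818…
Then the exponent is δ²μ/2 = (μ − 286)²/(2μ) = 34.156504.

34.157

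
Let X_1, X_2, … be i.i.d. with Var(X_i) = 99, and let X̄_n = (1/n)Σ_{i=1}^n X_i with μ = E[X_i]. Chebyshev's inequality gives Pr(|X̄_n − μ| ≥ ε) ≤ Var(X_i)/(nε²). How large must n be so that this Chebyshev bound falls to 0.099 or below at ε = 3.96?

64

Require 99/(n·3.96²) ≤ 0.099, i.e. n ≥ 99/(0.099·3.96²) = 63.769.
The smallest integer n is 64.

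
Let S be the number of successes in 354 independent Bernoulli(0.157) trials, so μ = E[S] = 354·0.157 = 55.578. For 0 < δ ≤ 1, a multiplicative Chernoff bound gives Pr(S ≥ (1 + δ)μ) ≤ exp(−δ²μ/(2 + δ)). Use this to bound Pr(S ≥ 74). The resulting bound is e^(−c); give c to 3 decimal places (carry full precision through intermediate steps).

Write 74 = (1 + δ)μ, so δ = 74/55.578 − 1 = 0.3314621…
Then the exponent is δ²μ/(2 + δ) = (74 − μ)² / (μ·(2 + δ)) = 2.619041.

2.619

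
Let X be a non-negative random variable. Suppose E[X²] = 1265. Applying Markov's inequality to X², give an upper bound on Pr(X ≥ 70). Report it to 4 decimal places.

Since X ≥ 0, the event {X ≥ 70} is the same as {X² ≥ 4900}.
Markov's inequality applied to X² gives Pr(X² ≥ 4900) ≤ E[X²]/4900 = 1265/4900 = 0.2582.

0.2582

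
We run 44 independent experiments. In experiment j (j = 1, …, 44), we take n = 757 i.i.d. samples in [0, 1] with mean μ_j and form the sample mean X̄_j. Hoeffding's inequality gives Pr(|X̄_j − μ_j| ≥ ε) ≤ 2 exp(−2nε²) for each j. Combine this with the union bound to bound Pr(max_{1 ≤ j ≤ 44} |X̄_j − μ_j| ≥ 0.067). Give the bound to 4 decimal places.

Per-experiment Hoeffding bound: 2·exp(−2·757·0.067²) = 2·exp(−6.79635) = 0.0022357.
Union bound over 44 events: 44·0.0022357 = 0.09837.

0.0984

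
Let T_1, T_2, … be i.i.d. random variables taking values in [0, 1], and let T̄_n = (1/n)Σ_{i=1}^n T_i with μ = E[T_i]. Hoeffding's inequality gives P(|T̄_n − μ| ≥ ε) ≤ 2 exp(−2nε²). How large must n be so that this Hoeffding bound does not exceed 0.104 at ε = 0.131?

87

Require 2·exp(−2nε²) ≤ 0.104, i.e. 2nε² ≥ ln(2/0.104) = 2.956512.
So n ≥ 2.956512 / (2·0.131²) = 86.140.
The smallest integer n is 87.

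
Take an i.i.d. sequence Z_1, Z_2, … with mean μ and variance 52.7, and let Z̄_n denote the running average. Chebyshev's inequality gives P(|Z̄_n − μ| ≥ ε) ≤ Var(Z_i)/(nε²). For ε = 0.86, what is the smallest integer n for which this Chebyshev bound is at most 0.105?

679

Require 52.7/(n·0.86²) ≤ 0.105, i.e. n ≥ 52.7/(0.105·0.86²) = 678.616.
The smallest integer n is 679.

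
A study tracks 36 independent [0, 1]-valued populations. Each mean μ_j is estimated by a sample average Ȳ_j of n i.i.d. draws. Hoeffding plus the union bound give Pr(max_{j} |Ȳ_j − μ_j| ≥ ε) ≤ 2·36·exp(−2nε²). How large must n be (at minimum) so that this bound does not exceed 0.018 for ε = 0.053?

1477

Need 2·36·exp(−2nε²) ≤ 0.018, i.e. exp(−2nε²) ≤ 0.018/72.
So 2nε² ≥ ln(72/0.018) = 8.294050.
Hence n ≥ 8.294050/(2·0.053²) = 1476.335.
The smallest integer n is 1477.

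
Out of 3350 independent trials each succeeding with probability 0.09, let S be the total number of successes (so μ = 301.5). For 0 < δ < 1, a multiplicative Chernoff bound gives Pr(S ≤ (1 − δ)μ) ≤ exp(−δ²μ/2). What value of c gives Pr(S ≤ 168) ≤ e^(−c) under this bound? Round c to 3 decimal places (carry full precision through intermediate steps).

29.556

Write 168 = (1 − δ)μ, so δ = 1 − 168/301.5 = 0.4427861…
Then the exponent is δ²μ/2 = (μ − 168)²/(2μ) = 29.555970.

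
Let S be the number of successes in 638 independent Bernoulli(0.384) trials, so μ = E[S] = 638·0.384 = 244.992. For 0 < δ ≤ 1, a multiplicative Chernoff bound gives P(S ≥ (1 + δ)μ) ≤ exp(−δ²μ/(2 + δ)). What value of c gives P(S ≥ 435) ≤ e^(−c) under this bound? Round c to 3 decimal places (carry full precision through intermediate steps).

Write 435 = (1 + δ)μ, so δ = 435/244.992 − 1 = 0.7755682…
Then the exponent is δ²μ/(2 + δ) = (435 − μ)² / (μ·(2 + δ)) = 53.093331.

53.093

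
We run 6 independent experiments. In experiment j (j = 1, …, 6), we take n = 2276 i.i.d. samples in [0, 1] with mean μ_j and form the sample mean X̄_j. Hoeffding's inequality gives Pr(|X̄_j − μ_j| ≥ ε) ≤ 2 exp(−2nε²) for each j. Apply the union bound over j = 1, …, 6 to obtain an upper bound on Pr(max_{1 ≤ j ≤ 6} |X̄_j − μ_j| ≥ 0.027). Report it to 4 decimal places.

Per-experiment Hoeffding bound: 2·exp(−2·2276·0.027²) = 2·exp(−3.31841) = 0.072421.
Union bound over 6 events: 6·0.072421 = 0.43453.

0.4345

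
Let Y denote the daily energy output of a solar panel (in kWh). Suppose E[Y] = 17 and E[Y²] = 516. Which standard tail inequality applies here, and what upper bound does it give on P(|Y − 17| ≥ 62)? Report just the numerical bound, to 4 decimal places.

0.0591

The first two moments determine the variance, so Chebyshev's inequality is the sharpest standard bound available.
Var(Y) = E[Y²] − (E[Y])² = 516 − 289 = 227.
Chebyshev's inequality: P(|Y − μ| ≥ t) ≤ Var(Y)/t² = 227/3844 = 0.0591.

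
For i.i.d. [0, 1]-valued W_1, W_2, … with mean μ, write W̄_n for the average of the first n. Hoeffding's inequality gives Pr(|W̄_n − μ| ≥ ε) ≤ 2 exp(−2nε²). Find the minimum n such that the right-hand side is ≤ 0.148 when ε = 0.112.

104

Require 2·exp(−2nε²) ≤ 0.148, i.e. 2nε² ≥ ln(2/0.148) = 2.603690.
So n ≥ 2.603690 / (2·0.112²) = 103.782.
The smallest integer n is 104.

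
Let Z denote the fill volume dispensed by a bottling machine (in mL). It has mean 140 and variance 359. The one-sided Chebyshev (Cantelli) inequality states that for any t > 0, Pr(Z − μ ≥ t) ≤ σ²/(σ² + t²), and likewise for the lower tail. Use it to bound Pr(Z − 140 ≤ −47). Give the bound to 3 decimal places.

0.140

Here σ² = 359 and t = 47, so σ² + t² = 2568.
Cantelli's bound: 359/2568 = 0.1398.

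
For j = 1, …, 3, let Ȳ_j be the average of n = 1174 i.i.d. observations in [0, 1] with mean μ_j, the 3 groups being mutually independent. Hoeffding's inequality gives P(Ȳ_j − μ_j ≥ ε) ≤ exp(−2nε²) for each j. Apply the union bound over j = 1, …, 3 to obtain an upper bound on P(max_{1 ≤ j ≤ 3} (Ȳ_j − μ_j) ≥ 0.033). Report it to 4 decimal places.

0.2326

Per-experiment Hoeffding bound: exp(−2·1174·0.033²) = exp(−2.55697) = 0.077539.
Union bound over 3 events: 3·0.077539 = 0.23262.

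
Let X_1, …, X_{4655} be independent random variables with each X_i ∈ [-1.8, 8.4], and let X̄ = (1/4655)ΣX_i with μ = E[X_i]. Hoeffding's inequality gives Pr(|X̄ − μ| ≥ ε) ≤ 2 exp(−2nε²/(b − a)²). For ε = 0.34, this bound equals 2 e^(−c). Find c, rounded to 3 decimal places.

c = 2nε²/(b − a)² = 2·4655·0.34² / 10.2² = 10.3444.

10.344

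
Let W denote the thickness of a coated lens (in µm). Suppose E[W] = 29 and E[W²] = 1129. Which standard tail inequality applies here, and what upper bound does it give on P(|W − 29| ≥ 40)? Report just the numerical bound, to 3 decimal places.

0.180

The first two moments determine the variance, so Chebyshev's inequality is the sharpest standard bound available.
Var(W) = E[W²] − (E[W])² = 1129 − 841 = 288.
Chebyshev's inequality: P(|W − μ| ≥ t) ≤ Var(W)/t² = 288/1600 = 0.1800.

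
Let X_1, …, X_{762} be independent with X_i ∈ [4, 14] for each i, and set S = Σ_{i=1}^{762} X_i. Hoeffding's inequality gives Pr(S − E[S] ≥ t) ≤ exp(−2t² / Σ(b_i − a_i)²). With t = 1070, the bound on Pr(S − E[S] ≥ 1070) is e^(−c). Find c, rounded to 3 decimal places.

30.050

Σ(b_i − a_i)² = 762·(10)² = 76200.
c = 2t²/76200 = 2·1070²/76200 = 30.0499.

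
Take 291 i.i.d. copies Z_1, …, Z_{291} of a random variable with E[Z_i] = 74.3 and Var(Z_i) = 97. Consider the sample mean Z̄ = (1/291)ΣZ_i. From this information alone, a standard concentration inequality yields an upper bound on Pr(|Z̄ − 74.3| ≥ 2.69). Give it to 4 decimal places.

0.0461

With mean and variance of each term known, Chebyshev's inequality bounds the deviation of the sum (or sample mean).
Var(Z̄) = Var(Z_i)/n = 97/291 = 0.33333.
Chebyshev: Pr(|Z̄ − 74.3| ≥ 2.69) ≤ Var(Z̄)/(2.69)² = 97/(291·2.69²) = 0.0461.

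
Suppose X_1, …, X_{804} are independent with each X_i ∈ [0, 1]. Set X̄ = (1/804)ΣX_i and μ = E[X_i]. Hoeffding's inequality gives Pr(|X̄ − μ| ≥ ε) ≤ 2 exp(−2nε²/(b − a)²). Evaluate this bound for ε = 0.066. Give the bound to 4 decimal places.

Exponent: 2nε²/(b − a)² = 2·804·0.066² / 1² = 7.00445.
Bound = 2·exp(−7.00445) = 0.00182.

0.0018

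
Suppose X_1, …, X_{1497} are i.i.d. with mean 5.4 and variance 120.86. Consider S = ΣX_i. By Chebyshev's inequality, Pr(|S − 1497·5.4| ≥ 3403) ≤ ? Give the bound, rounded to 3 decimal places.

0.016

Var(S) = n·Var(X_i) = 1497·120.86 = 180927.42.
Chebyshev: Pr(|S − 1497·5.4| ≥ 3403) ≤ Var(S)/3403² = 180927.42/11580409 = 0.0156.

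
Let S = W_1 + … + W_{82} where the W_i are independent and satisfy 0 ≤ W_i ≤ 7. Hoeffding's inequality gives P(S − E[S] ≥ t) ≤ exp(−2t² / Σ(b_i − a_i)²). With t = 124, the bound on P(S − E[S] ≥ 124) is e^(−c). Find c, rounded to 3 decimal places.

7.654

Σ(b_i − a_i)² = 82·(7)² = 4018.
c = 2t²/4018 = 2·124²/4018 = 7.6536.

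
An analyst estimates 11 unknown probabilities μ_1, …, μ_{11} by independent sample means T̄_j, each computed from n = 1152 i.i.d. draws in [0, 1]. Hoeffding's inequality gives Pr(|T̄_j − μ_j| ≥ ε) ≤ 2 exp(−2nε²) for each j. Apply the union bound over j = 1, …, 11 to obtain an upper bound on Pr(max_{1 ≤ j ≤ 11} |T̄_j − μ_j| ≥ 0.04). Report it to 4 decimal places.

Per-experiment Hoeffding bound: 2·exp(−2·1152·0.04²) = 2·exp(−3.68640) = 0.050124.
Union bound over 11 events: 11·0.050124 = 0.55137.

0.5514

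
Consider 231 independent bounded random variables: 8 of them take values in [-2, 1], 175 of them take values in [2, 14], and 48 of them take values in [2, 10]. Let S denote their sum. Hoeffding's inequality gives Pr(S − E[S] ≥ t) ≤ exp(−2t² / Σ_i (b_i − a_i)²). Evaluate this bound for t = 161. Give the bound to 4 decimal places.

0.1606

Σ(b_i − a_i)² = 8·3² + 175·12² + 48·8² = 28344.
Exponent = 2·161² / 28344 = 1.82903.
Bound = exp(−1.82903) = 0.16057.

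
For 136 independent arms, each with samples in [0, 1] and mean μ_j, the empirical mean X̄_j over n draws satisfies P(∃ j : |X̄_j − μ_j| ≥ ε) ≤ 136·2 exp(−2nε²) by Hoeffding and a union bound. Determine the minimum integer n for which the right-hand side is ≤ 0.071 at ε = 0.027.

Need 2·136·exp(−2nε²) ≤ 0.071, i.e. exp(−2nε²) ≤ 0.071/272.
So 2nε² ≥ ln(272/0.071) = 8.250877.
Hence n ≥ 8.250877/(2·0.027²) = 5659.038.
The smallest integer n is 5660.

5660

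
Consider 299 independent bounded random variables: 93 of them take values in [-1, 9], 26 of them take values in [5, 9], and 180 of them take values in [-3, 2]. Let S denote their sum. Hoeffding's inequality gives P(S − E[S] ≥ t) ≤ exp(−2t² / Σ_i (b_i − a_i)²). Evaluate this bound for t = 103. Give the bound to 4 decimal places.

Σ(b_i − a_i)² = 93·10² + 26·4² + 180·5² = 14216.
Exponent = 2·103² / 14216 = 1.49254.
Bound = exp(−1.49254) = 0.22480.

0.2248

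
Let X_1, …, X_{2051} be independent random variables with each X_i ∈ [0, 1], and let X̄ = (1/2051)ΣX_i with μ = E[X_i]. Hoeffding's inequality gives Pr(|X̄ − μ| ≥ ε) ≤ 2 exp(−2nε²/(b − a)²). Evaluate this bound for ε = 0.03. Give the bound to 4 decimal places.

Exponent: 2nε²/(b − a)² = 2·2051·0.03² / 1² = 3.69180.
Bound = 2·exp(−3.69180) = 0.04985.

0.0499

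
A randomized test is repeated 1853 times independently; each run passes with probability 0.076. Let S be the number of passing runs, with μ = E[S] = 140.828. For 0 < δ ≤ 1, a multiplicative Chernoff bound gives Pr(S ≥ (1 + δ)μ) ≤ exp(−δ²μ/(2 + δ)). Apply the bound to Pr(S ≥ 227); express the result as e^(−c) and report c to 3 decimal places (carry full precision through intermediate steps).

20.188

Write 227 = (1 + δ)μ, so δ = 227/140.828 − 1 = 0.6118954…
Then the exponent is δ²μ/(2 + δ) = (227 − μ)² / (μ·(2 + δ)) = 20.187733.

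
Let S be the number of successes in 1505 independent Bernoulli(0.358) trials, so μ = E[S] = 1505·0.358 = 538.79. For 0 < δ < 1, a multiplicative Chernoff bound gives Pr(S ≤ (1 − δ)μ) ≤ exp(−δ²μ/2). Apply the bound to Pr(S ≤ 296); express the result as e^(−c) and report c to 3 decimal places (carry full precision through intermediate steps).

54.703

Write 296 = (1 − δ)μ, so δ = 1 − 296/538.79 = 0.4506208…
Then the exponent is δ²μ/2 = (μ − 296)²/(2μ) = 54.703116.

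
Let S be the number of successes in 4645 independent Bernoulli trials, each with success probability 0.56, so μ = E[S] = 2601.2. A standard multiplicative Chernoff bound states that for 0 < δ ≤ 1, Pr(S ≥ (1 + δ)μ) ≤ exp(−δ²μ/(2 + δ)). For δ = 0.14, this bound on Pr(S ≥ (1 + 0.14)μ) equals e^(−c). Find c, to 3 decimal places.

c = δ²μ/(2 + δ) = 0.14²·2601.2/(2 + 0.14) = 23.8241.

23.824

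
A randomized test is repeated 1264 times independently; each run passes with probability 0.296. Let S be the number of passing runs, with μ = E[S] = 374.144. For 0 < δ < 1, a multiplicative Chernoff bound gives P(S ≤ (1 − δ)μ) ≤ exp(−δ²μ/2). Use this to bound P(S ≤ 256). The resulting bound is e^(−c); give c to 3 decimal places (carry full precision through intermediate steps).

18.653

Write 256 = (1 − δ)μ, so δ = 1 − 256/374.144 = 0.3157715…
Then the exponent is δ²μ/2 = (μ − 256)²/(2μ) = 18.653252.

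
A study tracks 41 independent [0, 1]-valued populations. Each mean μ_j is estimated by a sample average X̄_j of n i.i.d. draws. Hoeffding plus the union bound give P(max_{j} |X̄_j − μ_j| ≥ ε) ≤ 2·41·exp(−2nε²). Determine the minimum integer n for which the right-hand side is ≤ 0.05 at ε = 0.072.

714

Need 2·41·exp(−2nε²) ≤ 0.05, i.e. exp(−2nε²) ≤ 0.05/82.
So 2nε² ≥ ln(82/0.05) = 7.402452.
Hence n ≥ 7.402452/(2·0.072²) = 713.971.
The smallest integer n is 714.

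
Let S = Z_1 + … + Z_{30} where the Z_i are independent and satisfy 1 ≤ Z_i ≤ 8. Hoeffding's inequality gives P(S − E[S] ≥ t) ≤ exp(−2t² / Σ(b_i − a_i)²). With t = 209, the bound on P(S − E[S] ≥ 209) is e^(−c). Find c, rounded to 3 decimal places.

59.430

Σ(b_i − a_i)² = 30·(7)² = 1470.
c = 2t²/1470 = 2·209²/1470 = 59.4299.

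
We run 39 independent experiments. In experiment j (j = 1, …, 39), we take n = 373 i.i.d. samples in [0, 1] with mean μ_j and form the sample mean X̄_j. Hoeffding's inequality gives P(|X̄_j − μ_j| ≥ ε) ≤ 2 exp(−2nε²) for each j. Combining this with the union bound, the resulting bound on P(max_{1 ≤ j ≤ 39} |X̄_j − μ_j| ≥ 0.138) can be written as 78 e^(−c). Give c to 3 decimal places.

Union bound over the 39 events: P(max_{1 ≤ j ≤ 39} |X̄_j − μ_j| ≥ 0.138) ≤ 39·2·exp(−2nε²) = 78 exp(−2·373·0.138²).
So c = 2·373·0.138² = 14.2068.

14.207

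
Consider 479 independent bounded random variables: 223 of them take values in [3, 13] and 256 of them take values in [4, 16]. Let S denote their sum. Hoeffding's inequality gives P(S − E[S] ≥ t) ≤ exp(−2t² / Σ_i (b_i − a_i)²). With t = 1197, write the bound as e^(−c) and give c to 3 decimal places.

Σ(b_i − a_i)² = 223·10² + 256·12² = 59164.
c = 2t² / 59164 = 2·1197² / 59164 = 48.4352.

48.435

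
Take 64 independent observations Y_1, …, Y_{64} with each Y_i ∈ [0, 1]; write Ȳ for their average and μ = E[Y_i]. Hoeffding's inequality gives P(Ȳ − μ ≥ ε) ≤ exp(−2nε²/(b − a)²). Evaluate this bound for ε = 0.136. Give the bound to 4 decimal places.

Exponent: 2nε²/(b − a)² = 2·64·0.136² / 1² = 2.36749.
Bound = exp(−2.36749) = 0.09372.

0.0937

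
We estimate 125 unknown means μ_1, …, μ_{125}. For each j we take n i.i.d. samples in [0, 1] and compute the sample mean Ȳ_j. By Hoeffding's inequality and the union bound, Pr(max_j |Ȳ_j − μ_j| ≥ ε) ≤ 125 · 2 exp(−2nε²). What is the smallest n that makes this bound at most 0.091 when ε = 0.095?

439

Need 2·125·exp(−2nε²) ≤ 0.091, i.e. exp(−2nε²) ≤ 0.091/250.
So 2nε² ≥ ln(250/0.091) = 7.918357.
Hence n ≥ 7.918357/(2·0.095²) = 438.690.
The smallest integer n is 439.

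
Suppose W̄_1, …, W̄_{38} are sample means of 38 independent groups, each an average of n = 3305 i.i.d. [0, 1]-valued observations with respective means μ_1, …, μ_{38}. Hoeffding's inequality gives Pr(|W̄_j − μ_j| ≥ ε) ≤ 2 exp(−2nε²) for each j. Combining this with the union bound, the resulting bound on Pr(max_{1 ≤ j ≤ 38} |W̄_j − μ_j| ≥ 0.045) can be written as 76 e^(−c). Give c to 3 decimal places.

Union bound over the 38 events: Pr(max_{1 ≤ j ≤ 38} |W̄_j − μ_j| ≥ 0.045) ≤ 38·2·exp(−2nε²) = 76 exp(−2·3305·0.045²).
So c = 2·3305·0.045² = 13.3852.

13.385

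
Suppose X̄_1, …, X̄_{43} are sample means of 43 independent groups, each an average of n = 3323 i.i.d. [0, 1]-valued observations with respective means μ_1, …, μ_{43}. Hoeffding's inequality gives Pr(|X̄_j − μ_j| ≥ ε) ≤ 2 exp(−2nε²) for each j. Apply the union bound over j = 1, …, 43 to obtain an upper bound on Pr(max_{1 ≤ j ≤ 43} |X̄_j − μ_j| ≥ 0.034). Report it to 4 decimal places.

0.0396

Per-experiment Hoeffding bound: 2·exp(−2·3323·0.034²) = 2·exp(−7.68278) = 0.00092139.
Union bound over 43 events: 43·0.00092139 = 0.03962.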